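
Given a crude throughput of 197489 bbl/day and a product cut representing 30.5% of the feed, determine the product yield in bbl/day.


Crude throughput = 197489 bbl/day
Fraction yield = 30.5%
yield = throughput * fraction / 100
yield = 197489 * 30.5 / 100 = 60234.145

60234.145 bbl/day


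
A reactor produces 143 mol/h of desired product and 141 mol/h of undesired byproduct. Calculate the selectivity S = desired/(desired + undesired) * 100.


Selectivity = desired / (desired + undesired) * 100
Total products = 143 + 141 = 284 mol/h
S = 143 / 284 * 100
= 0.5035 * 100
= 50.35 %

50.35 %


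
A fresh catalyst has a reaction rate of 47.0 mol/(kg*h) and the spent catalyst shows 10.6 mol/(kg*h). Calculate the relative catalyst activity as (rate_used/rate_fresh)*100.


Activity (%) = (rate_used / rate_fresh) * 100
rate_used = 10.6, rate_fresh = 47.0
= (10.6 / 47.0) * 100
= 0.2255 * 100 = 22.55

22.55 %


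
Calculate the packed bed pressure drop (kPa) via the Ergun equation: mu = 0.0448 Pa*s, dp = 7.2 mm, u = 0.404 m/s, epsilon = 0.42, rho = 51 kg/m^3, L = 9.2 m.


dp = 7.2 mm = 0.0072 m
Viscous term = 150*0.0448*0.404*(1-0.42)^2 / (0.0072^2*0.42^3) = 237790
Inertial term = 1.75*51*0.404^2*(1-0.42) / (0.0072*0.42^3) = 15838.7
dP/L = 237790 + 15838.7 = 253629 Pa/m
dP = 253629 * 9.2 / 1000 = 2333 kPa

2333 kPa


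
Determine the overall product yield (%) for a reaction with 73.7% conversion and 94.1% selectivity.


Overall yield = conversion (%) * selectivity (%) / 100
Conversion = 73.7%, Selectivity = 94.1%
Y = 73.7 * 94.1 / 100
= 69.3517 %

69.3517 %


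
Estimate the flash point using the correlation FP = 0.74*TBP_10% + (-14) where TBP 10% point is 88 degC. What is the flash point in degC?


FP = 0.74 * 88 + (-14) = 51.12

51.12 degC


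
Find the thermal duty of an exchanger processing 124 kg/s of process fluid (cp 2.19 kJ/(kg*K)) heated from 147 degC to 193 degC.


Q = m_dot * cp * delta_T
delta_T = 193 - 147 = 46 K
Q = 124 * 2.19 * 46
= 271.56 * 46
= 12491.76 kW

12491.76 kW


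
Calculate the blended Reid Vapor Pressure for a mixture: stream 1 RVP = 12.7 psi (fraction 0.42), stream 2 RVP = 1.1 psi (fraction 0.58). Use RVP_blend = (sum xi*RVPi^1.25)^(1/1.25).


Chevron index: RVP_blend = (sum xi*RVPi^1.25)^(1/1.25)
RVP^1.25 terms: 0.42 * 12.7^1.25 + 0.58 * 1.1^1.25 = 10.7228
RVP_blend = 10.7228^(1/1.25) = 6.672

6.672 psi


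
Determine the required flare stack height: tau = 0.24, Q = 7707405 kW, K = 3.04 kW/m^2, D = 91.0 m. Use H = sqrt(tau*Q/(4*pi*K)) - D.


tau*Q/(4*pi*K) = 0.24 * 7707405 / (4 * pi * 3.04) = 48421.2
sqrt(48421.2) = 220.048
H = 220.048 - 91.0 = 129.0

129.0 m


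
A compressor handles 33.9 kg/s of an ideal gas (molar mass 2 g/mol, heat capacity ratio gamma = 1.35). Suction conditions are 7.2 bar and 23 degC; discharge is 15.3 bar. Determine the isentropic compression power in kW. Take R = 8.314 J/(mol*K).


Isentropic work: W = m*(gamma/(gamma-1))*(R*T1/MW)*((P2/P1)^((gamma-1)/gamma) - 1)
T1 = 23 + 273.15 = 296.15 K
Pressure ratio = 15.3 / 7.2 = 2.125
Exponent = (1.35 - 1)/1.35 = 0.259259
(P2/P1)^exp - 1 = 2.125^0.259259 - 1 = 0.215824
W = 33.9 * 1.35 / 0.35 * 8.314 * 296.15 / 2 * 0.215824 = 34740

34740 kW


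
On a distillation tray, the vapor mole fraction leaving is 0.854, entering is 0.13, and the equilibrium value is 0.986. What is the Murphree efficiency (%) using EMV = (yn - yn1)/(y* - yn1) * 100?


Murphree vapor efficiency: EMV = (y_n - y_(n-1)) / (y*_n - y_(n-1)) * 100
EMV = (0.854 - 0.13) / (0.986 - 0.13) * 100 = 0.724 / 0.856 * 100 = 84.58

84.58 %


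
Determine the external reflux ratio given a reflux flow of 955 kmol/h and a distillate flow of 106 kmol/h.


Reflux ratio definition: R = L / D (liquid returned / distillate withdrawn)
L = 955 kmol/h, D = 106 kmol/h
R = 955 / 106 = 9.009

9.009


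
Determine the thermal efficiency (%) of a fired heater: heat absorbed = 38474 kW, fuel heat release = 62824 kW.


Furnace efficiency = Q_absorbed / Q_fuel * 100
= 38474 / 62824 * 100 = 61.24

61.24 %


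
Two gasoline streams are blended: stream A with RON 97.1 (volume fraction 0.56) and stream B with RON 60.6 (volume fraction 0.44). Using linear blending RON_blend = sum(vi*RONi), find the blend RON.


Linear blending: RON_blend = sum(vi * RONi)
Contribution 1: 0.56 * 97.1 = 54.376
Contribution 2: 0.44 * 60.6 = 26.664
RON_blend = 54.376 + 26.664 = 81.04

81.04


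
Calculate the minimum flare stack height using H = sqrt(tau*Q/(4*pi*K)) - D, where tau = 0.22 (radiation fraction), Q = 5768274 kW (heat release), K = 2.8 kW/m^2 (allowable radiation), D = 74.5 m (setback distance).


tau*Q/(4*pi*K) = 0.22 * 5768274 / (4 * pi * 2.8) = 36066.2
sqrt(36066.2) = 189.911
H = 189.911 - 74.5 = 115.4

115.4 m


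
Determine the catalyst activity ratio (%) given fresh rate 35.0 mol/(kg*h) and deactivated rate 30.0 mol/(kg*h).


Activity (%) = (rate_used / rate_fresh) * 100
rate_used = 30.0, rate_fresh = 35.0
= (30.0 / 35.0) * 100
= 0.8571 * 100 = 85.71

85.71 %


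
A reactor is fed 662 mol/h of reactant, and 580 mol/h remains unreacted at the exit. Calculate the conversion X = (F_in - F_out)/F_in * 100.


X = (F_in - F_out) / F_in * 100
Moles reacted = 662 - 580 = 82
X = 82 / 662 * 100
= 0.1239 * 100
= 12.39 %

12.39 %


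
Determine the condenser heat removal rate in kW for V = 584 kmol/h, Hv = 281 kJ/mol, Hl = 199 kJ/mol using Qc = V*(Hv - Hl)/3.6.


Qc = 584 * (281 - 199) / 3.6 = 584 * 82 / 3.6 = 13300

13300 kW


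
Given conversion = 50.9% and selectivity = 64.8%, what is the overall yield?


Overall yield = conversion (%) * selectivity (%) / 100
Conversion = 50.9%, Selectivity = 64.8%
Y = 50.9 * 64.8 / 100
= 32.9832 %

32.9832 %


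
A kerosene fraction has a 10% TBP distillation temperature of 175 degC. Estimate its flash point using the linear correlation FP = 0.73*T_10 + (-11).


FP = 0.73 * 175 + (-11) = 116.75

116.75 degC


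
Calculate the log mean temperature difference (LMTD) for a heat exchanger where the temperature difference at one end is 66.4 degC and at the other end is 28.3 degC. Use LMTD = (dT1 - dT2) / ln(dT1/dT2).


LMTD = (dT1 - dT2) / ln(dT1/dT2)
= (66.4 - 28.3) / ln(66.4 / 28.3) = 38.1 / 0.852835 = 44.67

44.67 degC


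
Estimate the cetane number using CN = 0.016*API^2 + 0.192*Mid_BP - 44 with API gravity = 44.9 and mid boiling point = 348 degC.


CN = 0.016 * 44.9^2 + 0.192 * 348 - 44
CN = 32.25616 + 66.816 - 44 = 55.07216

55.07216


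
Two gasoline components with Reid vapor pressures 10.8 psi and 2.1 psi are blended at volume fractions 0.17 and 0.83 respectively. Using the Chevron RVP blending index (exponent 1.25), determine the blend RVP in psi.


Chevron index: RVP_blend = (sum xi*RVPi^1.25)^(1/1.25)
RVP^1.25 terms: 0.17 * 10.8^1.25 + 0.83 * 2.1^1.25 = 5.42657
RVP_blend = 5.42657^(1/1.25) = 3.869

3.869 psi


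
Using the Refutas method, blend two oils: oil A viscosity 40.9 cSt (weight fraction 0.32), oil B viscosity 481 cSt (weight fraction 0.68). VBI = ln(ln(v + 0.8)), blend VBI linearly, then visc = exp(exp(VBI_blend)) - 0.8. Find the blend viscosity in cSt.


Refutas method: VBN_i = 14.534*ln(ln(visc_i + 0.8)) + 10.975, blended linearly by mass fraction; since VBN is linear in VBI_i = ln(ln(visc_i + 0.8)) and the fractions sum to 1, blend VBI directly: visc = exp(exp(VBI_blend)) - 0.8
VBI_1 = ln(ln(40.9 + 0.8)) = 1.31654
VBI_2 = ln(ln(481 + 0.8)) = 1.82092
VBI_blend = 0.32 * 1.31654 + 0.68 * 1.82092 = 1.65952
visc_blend = exp(exp(1.65952)) - 0.8 = 191.1

191.1 cSt


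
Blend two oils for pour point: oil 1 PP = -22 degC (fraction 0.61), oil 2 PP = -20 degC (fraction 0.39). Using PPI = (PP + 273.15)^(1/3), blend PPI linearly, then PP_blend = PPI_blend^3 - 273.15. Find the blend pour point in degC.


PPI_1 = (-22 + 273.15)^(1/3) = 6.30925
PPI_2 = (-20 + 273.15)^(1/3) = 6.325953
PPI_blend = 0.61 * 6.30925 + 0.39 * 6.325953 = 6.315764
PP_blend = 6.315764^3 - 273.15 = 251.9287 - 273.15 = -21.22

-21.22 degC


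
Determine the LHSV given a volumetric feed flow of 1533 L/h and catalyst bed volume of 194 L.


LHSV = volumetric feed rate / catalyst volume
= 1533 L/h / 194 L
= 7.902 h^-1

7.902 h^-1


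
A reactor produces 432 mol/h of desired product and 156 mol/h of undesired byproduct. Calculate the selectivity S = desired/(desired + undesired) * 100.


Selectivity = desired / (desired + undesired) * 100
Total products = 432 + 156 = 588 mol/h
S = 432 / 588 * 100
= 0.7347 * 100
= 73.47 %

73.47 %


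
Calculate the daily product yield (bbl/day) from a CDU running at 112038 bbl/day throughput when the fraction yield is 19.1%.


Crude throughput = 112038 bbl/day
Fraction yield = 19.1%
yield = throughput * fraction / 100
yield = 112038 * 19.1 / 100 = 21399.258

21399.258 bbl/day


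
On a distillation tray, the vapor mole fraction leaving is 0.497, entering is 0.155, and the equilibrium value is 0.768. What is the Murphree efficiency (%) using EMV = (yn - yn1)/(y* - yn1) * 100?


Murphree vapor efficiency: EMV = (y_n - y_(n-1)) / (y*_n - y_(n-1)) * 100
EMV = (0.497 - 0.155) / (0.768 - 0.155) * 100 = 0.342 / 0.613 * 100 = 55.79

55.79 %


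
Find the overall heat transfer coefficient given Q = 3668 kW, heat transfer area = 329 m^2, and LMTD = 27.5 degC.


From Q = U*A*LMTD, U = Q / (A * LMTD)
U = 3668 / (329 * 27.5) = 3668 / 9047.5 = 0.4054

0.4054 kW/(m^2*K)


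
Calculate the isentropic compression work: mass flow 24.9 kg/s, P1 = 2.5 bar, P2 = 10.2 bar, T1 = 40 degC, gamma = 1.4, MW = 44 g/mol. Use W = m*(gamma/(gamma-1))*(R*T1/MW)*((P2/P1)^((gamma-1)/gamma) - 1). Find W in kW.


Isentropic work: W = m*(gamma/(gamma-1))*(R*T1/MW)*((P2/P1)^((gamma-1)/gamma) - 1)
T1 = 40 + 273.15 = 313.15 K
Pressure ratio = 10.2 / 2.5 = 4.08
Exponent = (1.4 - 1)/1.4 = 0.285714
(P2/P1)^exp - 1 = 4.08^0.285714 - 1 = 0.494425
W = 24.9 * 1.4 / 0.4 * 8.314 * 313.15 / 44 * 0.494425 = 2550

2550 kW


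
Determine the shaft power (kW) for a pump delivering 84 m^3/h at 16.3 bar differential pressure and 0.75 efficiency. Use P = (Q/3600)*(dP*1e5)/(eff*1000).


Q = 84 / 3600 = 0.0233333 m^3/s
P = 0.0233333 * (16.3 * 1e5) / 0.75 / 1000 = 50.71

50.71 kW


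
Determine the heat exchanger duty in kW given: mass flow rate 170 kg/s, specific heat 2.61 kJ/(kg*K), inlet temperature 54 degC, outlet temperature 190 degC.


Q = m_dot * cp * delta_T
delta_T = 190 - 54 = 136 K
Q = 170 * 2.61 * 136
= 443.7 * 136
= 60343.2 kW

60343.2 kW


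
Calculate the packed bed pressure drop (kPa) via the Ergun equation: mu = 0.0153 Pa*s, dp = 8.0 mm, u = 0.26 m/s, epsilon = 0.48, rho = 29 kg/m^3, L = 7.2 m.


dp = 8.0 mm = 0.008 m
Viscous term = 150*0.0153*0.26*(1-0.48)^2 / (0.008^2*0.48^3) = 22796
Inertial term = 1.75*29*0.26^2*(1-0.48) / (0.008*0.48^3) = 2016.38
dP/L = 22796 + 2016.38 = 24812.4 Pa/m
dP = 24812.4 * 7.2 / 1000 = 178.6 kPa

178.6 kPa


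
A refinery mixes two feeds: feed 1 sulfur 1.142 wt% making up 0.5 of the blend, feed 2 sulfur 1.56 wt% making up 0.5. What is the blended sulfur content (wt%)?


Linear sulfur blending: S_blend = x1*S1 + x2*S2
Contribution 1: 0.5 * 1.142 = 0.571 wt%
Contribution 2: 0.5 * 1.56 = 0.78 wt%
S_blend = 0.571 + 0.78 = 1.351

1.351 wt%


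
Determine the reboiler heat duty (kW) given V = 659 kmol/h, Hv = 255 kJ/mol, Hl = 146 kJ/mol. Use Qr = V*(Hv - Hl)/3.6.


Qr = 659 * (255 - 146) / 3.6 = 659 * 109 / 3.6 = 19950

19950 kW


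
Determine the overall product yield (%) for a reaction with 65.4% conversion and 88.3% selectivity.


Overall yield = conversion (%) * selectivity (%) / 100
Conversion = 65.4%, Selectivity = 88.3%
Y = 65.4 * 88.3 / 100
= 57.7482 %

57.7482 %


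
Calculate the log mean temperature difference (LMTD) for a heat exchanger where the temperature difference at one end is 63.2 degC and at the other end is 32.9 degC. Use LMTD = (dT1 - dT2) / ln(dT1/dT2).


LMTD = (dT1 - dT2) / ln(dT1/dT2)
= (63.2 - 32.9) / ln(63.2 / 32.9) = 30.3 / 0.652832 = 46.41

46.41 degC


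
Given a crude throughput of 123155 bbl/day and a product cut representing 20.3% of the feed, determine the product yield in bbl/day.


Crude throughput = 123155 bbl/day
Fraction yield = 20.3%
yield = throughput * fraction / 100
yield = 123155 * 20.3 / 100 = 25000.465

25000.465 bbl/day


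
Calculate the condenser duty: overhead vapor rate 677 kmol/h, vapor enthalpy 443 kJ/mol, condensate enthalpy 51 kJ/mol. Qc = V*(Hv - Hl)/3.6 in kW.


Qc = 677 * (443 - 51) / 3.6 = 677 * 392 / 3.6 = 73720

73720 kW


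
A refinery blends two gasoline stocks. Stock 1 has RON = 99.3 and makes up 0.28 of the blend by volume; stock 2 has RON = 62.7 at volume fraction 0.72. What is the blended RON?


Linear blending: RON_blend = sum(vi * RONi)
Contribution 1: 0.28 * 99.3 = 27.804
Contribution 2: 0.72 * 62.7 = 45.144
RON_blend = 27.804 + 45.144 = 72.948

72.948


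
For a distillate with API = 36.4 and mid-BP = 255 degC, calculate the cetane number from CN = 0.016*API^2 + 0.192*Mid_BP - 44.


CN = 0.016 * 36.4^2 + 0.192 * 255 - 44
CN = 21.19936 + 48.96 - 44 = 26.15936

26.15936


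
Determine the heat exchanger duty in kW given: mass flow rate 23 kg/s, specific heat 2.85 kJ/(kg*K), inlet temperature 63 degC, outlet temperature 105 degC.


Q = m_dot * cp * delta_T
delta_T = 105 - 63 = 42 K
Q = 23 * 2.85 * 42
= 65.55 * 42
= 2753.1 kW

2753.1 kW


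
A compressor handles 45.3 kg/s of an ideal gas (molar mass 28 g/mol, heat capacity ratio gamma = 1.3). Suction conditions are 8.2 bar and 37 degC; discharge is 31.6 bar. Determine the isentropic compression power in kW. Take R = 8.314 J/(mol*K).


Isentropic work: W = m*(gamma/(gamma-1))*(R*T1/MW)*((P2/P1)^((gamma-1)/gamma) - 1)
T1 = 37 + 273.15 = 310.15 K
Pressure ratio = 31.6 / 8.2 = 3.85366
Exponent = (1.3 - 1)/1.3 = 0.230769
(P2/P1)^exp - 1 = 3.85366^0.230769 - 1 = 0.365216
W = 45.3 * 1.3 / 0.3 * 8.314 * 310.15 / 28 * 0.365216 = 6602

6602 kW


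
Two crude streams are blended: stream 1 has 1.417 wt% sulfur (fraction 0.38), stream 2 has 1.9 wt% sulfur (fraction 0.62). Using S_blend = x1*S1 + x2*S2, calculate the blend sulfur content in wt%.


Linear sulfur blending: S_blend = x1*S1 + x2*S2
Contribution 1: 0.38 * 1.417 = 0.53846 wt%
Contribution 2: 0.62 * 1.9 = 1.178 wt%
S_blend = 0.53846 + 1.178 = 1.71646

1.71646 wt%


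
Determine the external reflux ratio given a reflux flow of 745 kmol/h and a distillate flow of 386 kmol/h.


Reflux ratio definition: R = L / D (liquid returned / distillate withdrawn)
L = 745 kmol/h, D = 386 kmol/h
R = 745 / 386 = 1.930

1.930


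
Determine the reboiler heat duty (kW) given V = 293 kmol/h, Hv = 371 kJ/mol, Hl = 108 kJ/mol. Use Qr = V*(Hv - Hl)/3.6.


Qr = 293 * (371 - 108) / 3.6 = 293 * 263 / 3.6 = 21410

21410 kW


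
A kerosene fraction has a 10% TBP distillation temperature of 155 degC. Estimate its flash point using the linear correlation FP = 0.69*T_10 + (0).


FP = 0.69 * 155 + (0) = 106.95

106.95 degC


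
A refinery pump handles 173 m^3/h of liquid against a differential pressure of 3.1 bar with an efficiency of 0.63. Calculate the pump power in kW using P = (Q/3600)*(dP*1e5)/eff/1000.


Q = 173 / 3600 = 0.0480556 m^3/s
P = 0.0480556 * (3.1 * 1e5) / 0.63 / 1000 = 23.65

23.65 kW


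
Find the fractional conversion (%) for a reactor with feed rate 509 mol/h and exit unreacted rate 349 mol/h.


X = (F_in - F_out) / F_in * 100
Moles reacted = 509 - 349 = 160
X = 160 / 509 * 100
= 0.3143 * 100
= 31.43 %

31.43 %


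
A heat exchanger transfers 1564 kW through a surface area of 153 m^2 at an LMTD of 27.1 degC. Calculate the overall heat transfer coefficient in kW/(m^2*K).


From Q = U*A*LMTD, U = Q / (A * LMTD)
U = 1564 / (153 * 27.1) = 1564 / 4146.3 = 0.3772

0.3772 kW/(m^2*K)


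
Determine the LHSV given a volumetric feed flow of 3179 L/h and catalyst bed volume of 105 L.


LHSV = volumetric feed rate / catalyst volume
= 3179 L/h / 105 L
= 30.28 h^-1

30.28 h^-1


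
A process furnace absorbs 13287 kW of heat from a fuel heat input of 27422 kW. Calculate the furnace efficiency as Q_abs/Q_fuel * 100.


Furnace efficiency = Q_absorbed / Q_fuel * 100
= 13287 / 27422 * 100 = 48.45

48.45 %


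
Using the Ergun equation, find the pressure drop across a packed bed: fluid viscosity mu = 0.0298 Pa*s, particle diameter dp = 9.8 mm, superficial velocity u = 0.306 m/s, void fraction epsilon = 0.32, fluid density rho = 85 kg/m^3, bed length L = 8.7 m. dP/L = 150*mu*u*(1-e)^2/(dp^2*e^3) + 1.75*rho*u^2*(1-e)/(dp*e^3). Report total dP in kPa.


dp = 9.8 mm = 0.0098 m
Viscous term = 150*0.0298*0.306*(1-0.32)^2 / (0.0098^2*0.32^3) = 200976
Inertial term = 1.75*85*0.306^2*(1-0.32) / (0.0098*0.32^3) = 29493.9
dP/L = 200976 + 29493.9 = 230470 Pa/m
dP = 230470 * 8.7 / 1000 = 2005 kPa

2005 kPa


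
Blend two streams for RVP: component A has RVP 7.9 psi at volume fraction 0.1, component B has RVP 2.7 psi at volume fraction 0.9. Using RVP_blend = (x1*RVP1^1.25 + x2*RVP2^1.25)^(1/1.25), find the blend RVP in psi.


Chevron index: RVP_blend = (sum xi*RVPi^1.25)^(1/1.25)
RVP^1.25 terms: 0.1 * 7.9^1.25 + 0.9 * 2.7^1.25 = 4.43937
RVP_blend = 4.43937^(1/1.25) = 3.295

3.295 psi


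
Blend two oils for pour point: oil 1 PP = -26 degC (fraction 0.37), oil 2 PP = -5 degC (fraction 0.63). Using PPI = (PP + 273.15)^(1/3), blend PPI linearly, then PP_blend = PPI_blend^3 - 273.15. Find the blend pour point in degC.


PPI_1 = (-26 + 273.15)^(1/3) = 6.275575
PPI_2 = (-5 + 273.15)^(1/3) = 6.448508
PPI_blend = 0.37 * 6.275575 + 0.63 * 6.448508 = 6.384523
PP_blend = 6.384523^3 - 273.15 = 260.2468 - 273.15 = -12.9

-12.9 degC


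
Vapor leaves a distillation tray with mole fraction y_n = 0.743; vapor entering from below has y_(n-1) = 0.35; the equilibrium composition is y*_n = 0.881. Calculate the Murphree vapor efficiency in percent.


Murphree vapor efficiency: EMV = (y_n - y_(n-1)) / (y*_n - y_(n-1)) * 100
EMV = (0.743 - 0.35) / (0.881 - 0.35) * 100 = 0.393 / 0.531 * 100 = 74.01

74.01 %


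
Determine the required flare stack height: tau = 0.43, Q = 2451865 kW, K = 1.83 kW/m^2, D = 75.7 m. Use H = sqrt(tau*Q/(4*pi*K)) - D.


tau*Q/(4*pi*K) = 0.43 * 2451865 / (4 * pi * 1.83) = 45846.3
sqrt(45846.3) = 214.117
H = 214.117 - 75.7 = 138.4

138.4 m


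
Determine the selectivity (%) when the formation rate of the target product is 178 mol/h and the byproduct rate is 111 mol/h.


Selectivity = desired / (desired + undesired) * 100
Total products = 178 + 111 = 289 mol/h
S = 178 / 289 * 100
= 0.6159 * 100
= 61.59 %

61.59 %


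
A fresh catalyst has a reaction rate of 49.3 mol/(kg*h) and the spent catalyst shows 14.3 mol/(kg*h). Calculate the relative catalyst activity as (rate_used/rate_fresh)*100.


Activity (%) = (rate_used / rate_fresh) * 100
rate_used = 14.3, rate_fresh = 49.3
= (14.3 / 49.3) * 100
= 0.2901 * 100 = 29.01

29.01 %


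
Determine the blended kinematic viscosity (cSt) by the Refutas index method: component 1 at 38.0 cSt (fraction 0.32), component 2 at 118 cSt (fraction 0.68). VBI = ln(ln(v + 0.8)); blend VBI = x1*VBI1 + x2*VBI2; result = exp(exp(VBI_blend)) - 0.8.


Refutas method: VBN_i = 14.534*ln(ln(visc_i + 0.8)) + 10.975, blended linearly by mass fraction; since VBN is linear in VBI_i = ln(ln(visc_i + 0.8)) and the fractions sum to 1, blend VBI directly: visc = exp(exp(VBI_blend)) - 0.8
VBI_1 = ln(ln(38.0 + 0.8)) = 1.29703
VBI_2 = ln(ln(118 + 0.8)) = 1.56391
VBI_blend = 0.32 * 1.29703 + 0.68 * 1.56391 = 1.47851
visc_blend = exp(exp(1.47851)) - 0.8 = 79.55

79.55 cSt


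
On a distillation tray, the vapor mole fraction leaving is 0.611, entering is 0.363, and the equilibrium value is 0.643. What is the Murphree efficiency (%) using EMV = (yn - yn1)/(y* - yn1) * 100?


Murphree vapor efficiency: EMV = (y_n - y_(n-1)) / (y*_n - y_(n-1)) * 100
EMV = (0.611 - 0.363) / (0.643 - 0.363) * 100 = 0.248 / 0.28 * 100 = 88.57

88.57 %


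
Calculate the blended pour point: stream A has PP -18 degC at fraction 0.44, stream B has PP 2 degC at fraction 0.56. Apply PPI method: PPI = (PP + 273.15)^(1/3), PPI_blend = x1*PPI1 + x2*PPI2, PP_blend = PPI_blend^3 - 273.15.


PPI_1 = (-18 + 273.15)^(1/3) = 6.342569
PPI_2 = (2 + 273.15)^(1/3) = 6.504139
PPI_blend = 0.44 * 6.342569 + 0.56 * 6.504139 = 6.433048
PP_blend = 6.433048^3 - 273.15 = 266.2259 - 273.15 = -6.92

-6.92 degC


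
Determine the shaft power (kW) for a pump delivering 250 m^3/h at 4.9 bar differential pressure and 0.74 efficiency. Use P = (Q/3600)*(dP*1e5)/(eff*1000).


Q = 250 / 3600 = 0.0694444 m^3/s
P = 0.0694444 * (4.9 * 1e5) / 0.74 / 1000 = 45.98

45.98 kW


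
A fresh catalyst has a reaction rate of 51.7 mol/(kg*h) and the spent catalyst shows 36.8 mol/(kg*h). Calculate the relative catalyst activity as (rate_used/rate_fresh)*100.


Activity (%) = (rate_used / rate_fresh) * 100
rate_used = 36.8, rate_fresh = 51.7
= (36.8 / 51.7) * 100
= 0.7118 * 100 = 71.18

71.18 %


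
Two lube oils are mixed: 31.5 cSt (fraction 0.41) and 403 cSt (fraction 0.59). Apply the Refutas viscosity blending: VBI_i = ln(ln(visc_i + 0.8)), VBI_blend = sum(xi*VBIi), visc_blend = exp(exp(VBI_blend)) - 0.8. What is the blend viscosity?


Refutas method: VBN_i = 14.534*ln(ln(visc_i + 0.8)) + 10.975, blended linearly by mass fraction; since VBN is linear in VBI_i = ln(ln(visc_i + 0.8)) and the fractions sum to 1, blend VBI directly: visc = exp(exp(VBI_blend)) - 0.8
VBI_1 = ln(ln(31.5 + 0.8)) = 1.24561
VBI_2 = ln(ln(403 + 0.8)) = 1.79191
VBI_blend = 0.41 * 1.24561 + 0.59 * 1.79191 = 1.56793
visc_blend = exp(exp(1.56793)) - 0.8 = 120.3

120.3 cSt


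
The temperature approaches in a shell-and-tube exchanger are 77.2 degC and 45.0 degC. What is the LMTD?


LMTD = (dT1 - dT2) / ln(dT1/dT2)
= (77.2 - 45.0) / ln(77.2 / 45.0) = 32.2 / 0.539737 = 59.66

59.66 degC


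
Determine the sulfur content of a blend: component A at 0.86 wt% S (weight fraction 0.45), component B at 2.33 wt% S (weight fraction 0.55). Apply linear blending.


Linear sulfur blending: S_blend = x1*S1 + x2*S2
Contribution 1: 0.45 * 0.86 = 0.387 wt%
Contribution 2: 0.55 * 2.33 = 1.2815 wt%
S_blend = 0.387 + 1.2815 = 1.6685

1.6685 wt%


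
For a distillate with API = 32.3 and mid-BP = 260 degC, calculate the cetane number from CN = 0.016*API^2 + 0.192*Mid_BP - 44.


CN = 0.016 * 32.3^2 + 0.192 * 260 - 44
CN = 16.69264 + 49.92 - 44 = 22.61264

22.61264


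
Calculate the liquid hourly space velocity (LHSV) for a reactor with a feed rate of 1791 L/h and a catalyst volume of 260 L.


LHSV = volumetric feed rate / catalyst volume
= 1791 L/h / 260 L
= 6.888 h^-1

6.888 h^-1


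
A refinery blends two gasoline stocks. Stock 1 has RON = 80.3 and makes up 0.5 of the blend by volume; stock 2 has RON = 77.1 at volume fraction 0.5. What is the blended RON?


Linear blending: RON_blend = sum(vi * RONi)
Contribution 1: 0.5 * 80.3 = 40.15
Contribution 2: 0.5 * 77.1 = 38.55
RON_blend = 40.15 + 38.55 = 78.7

78.7


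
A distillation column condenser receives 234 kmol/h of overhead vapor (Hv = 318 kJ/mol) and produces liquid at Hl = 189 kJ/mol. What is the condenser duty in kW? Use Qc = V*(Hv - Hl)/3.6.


Qc = 234 * (318 - 189) / 3.6 = 234 * 129 / 3.6 = 8385

8385 kW


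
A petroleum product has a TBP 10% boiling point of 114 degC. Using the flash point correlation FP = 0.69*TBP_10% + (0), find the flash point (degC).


FP = 0.69 * 114 + (0) = 78.66

78.66 degC


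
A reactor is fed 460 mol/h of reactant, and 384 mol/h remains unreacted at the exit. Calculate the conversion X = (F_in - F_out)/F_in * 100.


X = (F_in - F_out) / F_in * 100
Moles reacted = 460 - 384 = 76
X = 76 / 460 * 100
= 0.1652 * 100
= 16.52 %

16.52 %


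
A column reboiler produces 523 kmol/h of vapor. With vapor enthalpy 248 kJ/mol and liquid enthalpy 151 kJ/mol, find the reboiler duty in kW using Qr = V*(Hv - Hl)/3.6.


Qr = 523 * (248 - 151) / 3.6 = 523 * 97 / 3.6 = 14090

14090 kW


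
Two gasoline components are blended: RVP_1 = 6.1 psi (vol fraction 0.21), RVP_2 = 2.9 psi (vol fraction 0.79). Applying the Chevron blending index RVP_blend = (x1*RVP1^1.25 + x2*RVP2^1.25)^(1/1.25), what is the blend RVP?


Chevron index: RVP_blend = (sum xi*RVPi^1.25)^(1/1.25)
RVP^1.25 terms: 0.21 * 6.1^1.25 + 0.79 * 2.9^1.25 = 5.00285
RVP_blend = 5.00285^(1/1.25) = 3.626

3.626 psi


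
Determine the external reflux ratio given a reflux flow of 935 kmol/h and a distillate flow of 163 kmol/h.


Reflux ratio definition: R = L / D (liquid returned / distillate withdrawn)
L = 935 kmol/h, D = 163 kmol/h
R = 935 / 163 = 5.736

5.736


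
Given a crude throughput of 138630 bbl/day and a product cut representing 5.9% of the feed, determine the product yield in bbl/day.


Crude throughput = 138630 bbl/day
Fraction yield = 5.9%
yield = throughput * fraction / 100
yield = 138630 * 5.9 / 100 = 8179.17

8179.17 bbl/day


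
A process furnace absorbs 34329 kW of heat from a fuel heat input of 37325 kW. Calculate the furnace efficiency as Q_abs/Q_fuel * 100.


Furnace efficiency = Q_absorbed / Q_fuel * 100
= 34329 / 37325 * 100 = 91.97

91.97 %


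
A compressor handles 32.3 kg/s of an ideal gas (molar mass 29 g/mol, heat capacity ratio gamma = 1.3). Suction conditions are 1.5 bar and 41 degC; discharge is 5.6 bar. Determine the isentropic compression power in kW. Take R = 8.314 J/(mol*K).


Isentropic work: W = m*(gamma/(gamma-1))*(R*T1/MW)*((P2/P1)^((gamma-1)/gamma) - 1)
T1 = 41 + 273.15 = 314.15 K
Pressure ratio = 5.6 / 1.5 = 3.73333
Exponent = (1.3 - 1)/1.3 = 0.230769
(P2/P1)^exp - 1 = 3.73333^0.230769 - 1 = 0.355258
W = 32.3 * 1.3 / 0.3 * 8.314 * 314.15 / 29 * 0.355258 = 4478

4478 kW


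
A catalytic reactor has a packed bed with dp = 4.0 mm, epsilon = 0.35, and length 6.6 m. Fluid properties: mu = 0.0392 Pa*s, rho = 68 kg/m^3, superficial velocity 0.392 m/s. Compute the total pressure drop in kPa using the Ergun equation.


dp = 4.0 mm = 0.004 m
Viscous term = 150*0.0392*0.392*(1-0.35)^2 / (0.004^2*0.35^3) = 1419600
Inertial term = 1.75*68*0.392^2*(1-0.35) / (0.004*0.35^3) = 69305.6
dP/L = 1419600 + 69305.6 = 1488910 Pa/m
dP = 1488910 * 6.6 / 1000 = 9827 kPa

9827 kPa


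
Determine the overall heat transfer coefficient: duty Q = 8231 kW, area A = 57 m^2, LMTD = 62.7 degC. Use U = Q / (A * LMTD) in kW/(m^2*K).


From Q = U*A*LMTD, U = Q / (A * LMTD)
U = 8231 / (57 * 62.7) = 8231 / 3573.9 = 2.303

2.303 kW/(m^2*K)


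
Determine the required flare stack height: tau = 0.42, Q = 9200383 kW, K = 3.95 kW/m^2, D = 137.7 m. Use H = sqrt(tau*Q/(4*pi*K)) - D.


tau*Q/(4*pi*K) = 0.42 * 9200383 / (4 * pi * 3.95) = 77848.1
sqrt(77848.1) = 279.013
H = 279.013 - 137.7 = 141.3

141.3 m


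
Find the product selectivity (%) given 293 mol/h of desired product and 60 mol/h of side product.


Selectivity = desired / (desired + undesired) * 100
Total products = 293 + 60 = 353 mol/h
S = 293 / 353 * 100
= 0.8300 * 100
= 83.00 %

83.00 %


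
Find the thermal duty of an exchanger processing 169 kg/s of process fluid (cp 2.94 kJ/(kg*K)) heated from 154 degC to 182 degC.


Q = m_dot * cp * delta_T
delta_T = 182 - 154 = 28 K
Q = 169 * 2.94 * 28
= 496.86 * 28
= 13912.08 kW

13912.08 kW


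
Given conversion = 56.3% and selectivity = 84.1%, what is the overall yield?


Overall yield = conversion (%) * selectivity (%) / 100
Conversion = 56.3%, Selectivity = 84.1%
Y = 56.3 * 84.1 / 100
= 47.3483 %

47.3483 %


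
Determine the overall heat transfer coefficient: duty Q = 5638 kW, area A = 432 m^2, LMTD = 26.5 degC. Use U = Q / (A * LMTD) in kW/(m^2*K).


From Q = U*A*LMTD, U = Q / (A * LMTD)
U = 5638 / (432 * 26.5) = 5638 / 11448 = 0.4925

0.4925 kW/(m^2*K)


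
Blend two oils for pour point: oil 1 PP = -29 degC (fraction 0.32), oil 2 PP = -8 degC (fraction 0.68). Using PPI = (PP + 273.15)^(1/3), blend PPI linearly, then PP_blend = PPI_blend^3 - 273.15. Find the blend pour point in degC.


PPI_1 = (-29 + 273.15)^(1/3) = 6.25008
PPI_2 = (-8 + 273.15)^(1/3) = 6.42437
PPI_blend = 0.32 * 6.25008 + 0.68 * 6.42437 = 6.368597
PP_blend = 6.368597^3 - 273.15 = 258.3041 - 273.15 = -14.85

-14.85 degC


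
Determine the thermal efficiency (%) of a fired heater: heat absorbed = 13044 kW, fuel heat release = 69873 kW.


Furnace efficiency = Q_absorbed / Q_fuel * 100
= 13044 / 69873 * 100 = 18.67

18.67 %


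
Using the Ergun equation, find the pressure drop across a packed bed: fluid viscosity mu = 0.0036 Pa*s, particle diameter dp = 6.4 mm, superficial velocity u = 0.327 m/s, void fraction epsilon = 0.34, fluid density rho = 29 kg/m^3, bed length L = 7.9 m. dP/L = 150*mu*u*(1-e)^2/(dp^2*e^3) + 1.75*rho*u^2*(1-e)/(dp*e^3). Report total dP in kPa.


dp = 6.4 mm = 0.0064 m
Viscous term = 150*0.0036*0.327*(1-0.34)^2 / (0.0064^2*0.34^3) = 47778.5
Inertial term = 1.75*29*0.327^2*(1-0.34) / (0.0064*0.34^3) = 14238.3
dP/L = 47778.5 + 14238.3 = 62016.8 Pa/m
dP = 62016.8 * 7.9 / 1000 = 489.9 kPa

489.9 kPa


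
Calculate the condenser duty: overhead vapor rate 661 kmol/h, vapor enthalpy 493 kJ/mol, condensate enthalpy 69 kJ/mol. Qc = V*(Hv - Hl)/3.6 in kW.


Qc = 661 * (493 - 69) / 3.6 = 661 * 424 / 3.6 = 77850

77850 kW


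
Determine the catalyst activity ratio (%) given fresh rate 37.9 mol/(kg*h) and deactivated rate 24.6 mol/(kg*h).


Activity (%) = (rate_used / rate_fresh) * 100
rate_used = 24.6, rate_fresh = 37.9
= (24.6 / 37.9) * 100
= 0.6491 * 100 = 64.91

64.91 %


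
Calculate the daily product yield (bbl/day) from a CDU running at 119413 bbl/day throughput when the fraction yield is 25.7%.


Crude throughput = 119413 bbl/day
Fraction yield = 25.7%
yield = throughput * fraction / 100
yield = 119413 * 25.7 / 100 = 30689.141

30689.141 bbl/day


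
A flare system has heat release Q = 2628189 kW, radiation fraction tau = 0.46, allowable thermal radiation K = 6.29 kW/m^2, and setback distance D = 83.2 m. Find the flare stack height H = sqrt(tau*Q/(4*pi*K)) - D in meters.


tau*Q/(4*pi*K) = 0.46 * 2628189 / (4 * pi * 6.29) = 15295.2
sqrt(15295.2) = 123.674
H = 123.674 - 83.2 = 40.47

40.47 m


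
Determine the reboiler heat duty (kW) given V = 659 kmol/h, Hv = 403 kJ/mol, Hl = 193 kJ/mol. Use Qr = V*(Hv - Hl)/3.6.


Qr = 659 * (403 - 193) / 3.6 = 659 * 210 / 3.6 = 38440

38440 kW


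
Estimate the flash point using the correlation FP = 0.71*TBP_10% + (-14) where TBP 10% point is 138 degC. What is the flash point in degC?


FP = 0.71 * 138 + (-14) = 83.98

83.98 degC


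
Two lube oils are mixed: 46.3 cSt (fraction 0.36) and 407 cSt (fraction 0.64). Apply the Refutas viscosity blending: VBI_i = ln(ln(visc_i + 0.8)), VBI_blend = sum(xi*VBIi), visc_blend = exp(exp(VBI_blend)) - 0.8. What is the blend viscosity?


Refutas method: VBN_i = 14.534*ln(ln(visc_i + 0.8)) + 10.975, blended linearly by mass fraction; since VBN is linear in VBI_i = ln(ln(visc_i + 0.8)) and the fractions sum to 1, blend VBI directly: visc = exp(exp(VBI_blend)) - 0.8
VBI_1 = ln(ln(46.3 + 0.8)) = 1.34866
VBI_2 = ln(ln(407 + 0.8)) = 1.79355
VBI_blend = 0.36 * 1.34866 + 0.64 * 1.79355 = 1.63339
visc_blend = exp(exp(1.63339)) - 0.8 = 166.7

166.7 cSt


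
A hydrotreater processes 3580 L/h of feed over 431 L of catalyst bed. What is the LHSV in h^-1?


LHSV = volumetric feed rate / catalyst volume
= 3580 L/h / 431 L
= 8.306 h^-1

8.306 h^-1


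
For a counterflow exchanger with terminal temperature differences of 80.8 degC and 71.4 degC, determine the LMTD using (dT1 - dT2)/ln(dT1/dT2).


LMTD = (dT1 - dT2) / ln(dT1/dT2)
= (80.8 - 71.4) / ln(80.8 / 71.4) = 9.4 / 0.123679 = 76.00

76.00 degC


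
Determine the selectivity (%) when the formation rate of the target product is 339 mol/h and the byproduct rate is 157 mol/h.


Selectivity = desired / (desired + undesired) * 100
Total products = 339 + 157 = 496 mol/h
S = 339 / 496 * 100
= 0.6835 * 100
= 68.35 %

68.35 %


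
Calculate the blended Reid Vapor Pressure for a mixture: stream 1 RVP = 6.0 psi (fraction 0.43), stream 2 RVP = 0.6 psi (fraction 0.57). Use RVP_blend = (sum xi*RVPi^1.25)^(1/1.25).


Chevron index: RVP_blend = (sum xi*RVPi^1.25)^(1/1.25)
RVP^1.25 terms: 0.43 * 6.0^1.25 + 0.57 * 0.6^1.25 = 4.33892
RVP_blend = 4.33892^(1/1.25) = 3.235

3.235 psi


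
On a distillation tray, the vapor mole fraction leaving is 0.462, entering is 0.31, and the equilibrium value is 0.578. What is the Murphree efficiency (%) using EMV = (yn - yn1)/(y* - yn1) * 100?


Murphree vapor efficiency: EMV = (y_n - y_(n-1)) / (y*_n - y_(n-1)) * 100
EMV = (0.462 - 0.31) / (0.578 - 0.31) * 100 = 0.152 / 0.268 * 100 = 56.72

56.72 %


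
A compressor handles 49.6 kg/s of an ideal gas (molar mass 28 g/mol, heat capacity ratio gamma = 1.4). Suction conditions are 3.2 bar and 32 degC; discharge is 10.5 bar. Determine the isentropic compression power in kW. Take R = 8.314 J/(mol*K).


Isentropic work: W = m*(gamma/(gamma-1))*(R*T1/MW)*((P2/P1)^((gamma-1)/gamma) - 1)
T1 = 32 + 273.15 = 305.15 K
Pressure ratio = 10.5 / 3.2 = 3.28125
Exponent = (1.4 - 1)/1.4 = 0.285714
(P2/P1)^exp - 1 = 3.28125^0.285714 - 1 = 0.404235
W = 49.6 * 1.4 / 0.4 * 8.314 * 305.15 / 28 * 0.404235 = 6358

6358 kW


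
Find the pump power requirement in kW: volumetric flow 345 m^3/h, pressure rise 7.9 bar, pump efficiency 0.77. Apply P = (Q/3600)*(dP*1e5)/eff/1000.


Q = 345 / 3600 = 0.0958333 m^3/s
P = 0.0958333 * (7.9 * 1e5) / 0.77 / 1000 = 98.32

98.32 kW


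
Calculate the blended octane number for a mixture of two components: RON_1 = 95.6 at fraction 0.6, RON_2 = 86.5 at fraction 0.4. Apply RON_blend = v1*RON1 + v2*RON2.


Linear blending: RON_blend = sum(vi * RONi)
Contribution 1: 0.6 * 95.6 = 57.36
Contribution 2: 0.4 * 86.5 = 34.6
RON_blend = 57.36 + 34.6 = 91.96

91.96


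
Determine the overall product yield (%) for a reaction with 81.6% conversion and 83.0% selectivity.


Overall yield = conversion (%) * selectivity (%) / 100
Conversion = 81.6%, Selectivity = 83.0%
Y = 81.6 * 83.0 / 100
= 67.728 %

67.728 %


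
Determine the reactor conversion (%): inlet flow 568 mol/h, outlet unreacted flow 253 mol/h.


X = (F_in - F_out) / F_in * 100
Moles reacted = 568 - 253 = 315
X = 315 / 568 * 100
= 0.5546 * 100
= 55.46 %

55.46 %


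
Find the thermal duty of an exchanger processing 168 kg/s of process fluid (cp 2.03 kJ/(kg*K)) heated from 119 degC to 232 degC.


Q = m_dot * cp * delta_T
delta_T = 232 - 119 = 113 K
Q = 168 * 2.03 * 113
= 341.04 * 113
= 38537.52 kW

38537.52 kW


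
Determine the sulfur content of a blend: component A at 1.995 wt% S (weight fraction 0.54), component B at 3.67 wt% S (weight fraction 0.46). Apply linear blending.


Linear sulfur blending: S_blend = x1*S1 + x2*S2
Contribution 1: 0.54 * 1.995 = 1.0773 wt%
Contribution 2: 0.46 * 3.67 = 1.6882 wt%
S_blend = 1.0773 + 1.6882 = 2.7655

2.7655 wt%


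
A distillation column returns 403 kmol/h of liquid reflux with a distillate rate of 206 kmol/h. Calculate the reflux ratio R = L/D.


Reflux ratio definition: R = L / D (liquid returned / distillate withdrawn)
L = 403 kmol/h, D = 206 kmol/h
R = 403 / 206 = 1.956

1.956


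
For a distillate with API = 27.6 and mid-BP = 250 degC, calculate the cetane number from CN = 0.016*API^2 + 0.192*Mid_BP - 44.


CN = 0.016 * 27.6^2 + 0.192 * 250 - 44
CN = 12.18816 + 48 - 44 = 16.18816

16.18816


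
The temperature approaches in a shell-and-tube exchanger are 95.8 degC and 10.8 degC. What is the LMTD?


LMTD = (dT1 - dT2) / ln(dT1/dT2)
= (95.8 - 10.8) / ln(95.8 / 10.8) = 85 / 2.18272 = 38.94

38.94 degC


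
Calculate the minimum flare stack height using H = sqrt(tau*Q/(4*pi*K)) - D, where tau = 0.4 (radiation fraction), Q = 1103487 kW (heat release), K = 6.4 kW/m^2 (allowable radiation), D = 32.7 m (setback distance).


tau*Q/(4*pi*K) = 0.4 * 1103487 / (4 * pi * 6.4) = 5488.29
sqrt(5488.29) = 74.083
H = 74.083 - 32.7 = 41.38

41.38 m


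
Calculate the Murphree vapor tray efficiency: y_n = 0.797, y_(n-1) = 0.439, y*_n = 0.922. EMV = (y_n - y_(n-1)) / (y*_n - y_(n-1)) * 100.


Murphree vapor efficiency: EMV = (y_n - y_(n-1)) / (y*_n - y_(n-1)) * 100
EMV = (0.797 - 0.439) / (0.922 - 0.439) * 100 = 0.358 / 0.483 * 100 = 74.12

74.12 %


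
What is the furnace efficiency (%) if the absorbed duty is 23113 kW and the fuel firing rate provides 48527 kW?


Furnace efficiency = Q_absorbed / Q_fuel * 100
= 23113 / 48527 * 100 = 47.63

47.63 %


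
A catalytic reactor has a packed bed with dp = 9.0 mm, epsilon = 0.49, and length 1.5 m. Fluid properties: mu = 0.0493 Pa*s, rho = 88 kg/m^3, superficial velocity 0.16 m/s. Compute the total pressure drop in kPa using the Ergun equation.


dp = 9.0 mm = 0.009 m
Viscous term = 150*0.0493*0.16*(1-0.49)^2 / (0.009^2*0.49^3) = 32294.3
Inertial term = 1.75*88*0.16^2*(1-0.49) / (0.009*0.49^3) = 1898.89
dP/L = 32294.3 + 1898.89 = 34193.2 Pa/m
dP = 34193.2 * 1.5 / 1000 = 51.29 kPa

51.29 kPa


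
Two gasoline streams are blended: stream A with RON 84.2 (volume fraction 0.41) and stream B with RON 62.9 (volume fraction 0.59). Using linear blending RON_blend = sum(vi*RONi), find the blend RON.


Linear blending: RON_blend = sum(vi * RONi)
Contribution 1: 0.41 * 84.2 = 34.522
Contribution 2: 0.59 * 62.9 = 37.111
RON_blend = 34.522 + 37.111 = 71.633

71.633


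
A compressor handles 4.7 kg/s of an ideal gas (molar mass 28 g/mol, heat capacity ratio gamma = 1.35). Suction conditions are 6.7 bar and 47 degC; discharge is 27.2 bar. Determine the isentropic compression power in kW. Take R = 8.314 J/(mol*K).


Isentropic work: W = m*(gamma/(gamma-1))*(R*T1/MW)*((P2/P1)^((gamma-1)/gamma) - 1)
T1 = 47 + 273.15 = 320.15 K
Pressure ratio = 27.2 / 6.7 = 4.0597
Exponent = (1.35 - 1)/1.35 = 0.259259
(P2/P1)^exp - 1 = 4.0597^0.259259 - 1 = 0.437996
W = 4.7 * 1.35 / 0.35 * 8.314 * 320.15 / 28 * 0.437996 = 754.8

754.8 kW


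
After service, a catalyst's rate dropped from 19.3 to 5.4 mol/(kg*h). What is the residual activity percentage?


Activity (%) = (rate_used / rate_fresh) * 100
rate_used = 5.4, rate_fresh = 19.3
= (5.4 / 19.3) * 100
= 0.2798 * 100 = 27.98

27.98 %


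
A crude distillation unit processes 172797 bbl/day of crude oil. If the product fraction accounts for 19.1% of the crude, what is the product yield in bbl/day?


Crude throughput = 172797 bbl/day
Fraction yield = 19.1%
yield = throughput * fraction / 100
yield = 172797 * 19.1 / 100 = 33004.227

33004.227 bbl/day


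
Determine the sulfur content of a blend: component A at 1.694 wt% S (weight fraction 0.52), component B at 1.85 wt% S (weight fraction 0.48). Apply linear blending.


Linear sulfur blending: S_blend = x1*S1 + x2*S2
Contribution 1: 0.52 * 1.694 = 0.88088 wt%
Contribution 2: 0.48 * 1.85 = 0.888 wt%
S_blend = 0.88088 + 0.888 = 1.76888

1.76888 wt%


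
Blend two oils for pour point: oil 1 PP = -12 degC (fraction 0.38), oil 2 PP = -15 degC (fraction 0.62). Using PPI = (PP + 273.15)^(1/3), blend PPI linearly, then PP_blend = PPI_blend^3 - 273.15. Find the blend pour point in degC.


PPI_1 = (-12 + 273.15)^(1/3) = 6.391901
PPI_2 = (-15 + 273.15)^(1/3) = 6.36733
PPI_blend = 0.38 * 6.391901 + 0.62 * 6.36733 = 6.376667
PP_blend = 6.376667^3 - 273.15 = 259.2873 - 273.15 = -13.86

-13.86 degC


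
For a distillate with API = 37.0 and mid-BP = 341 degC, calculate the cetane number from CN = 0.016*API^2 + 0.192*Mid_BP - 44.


CN = 0.016 * 37.0^2 + 0.192 * 341 - 44
CN = 21.904 + 65.472 - 44 = 43.376

43.376


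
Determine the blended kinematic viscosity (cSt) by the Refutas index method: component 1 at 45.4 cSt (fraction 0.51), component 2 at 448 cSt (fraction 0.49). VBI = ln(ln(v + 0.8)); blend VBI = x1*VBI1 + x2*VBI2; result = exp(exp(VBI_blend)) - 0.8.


Refutas method: VBN_i = 14.534*ln(ln(visc_i + 0.8)) + 10.975, blended linearly by mass fraction; since VBN is linear in VBI_i = ln(ln(visc_i + 0.8)) and the fractions sum to 1, blend VBI directly: visc = exp(exp(VBI_blend)) - 0.8
VBI_1 = ln(ln(45.4 + 0.8)) = 1.34364
VBI_2 = ln(ln(448 + 0.8)) = 1.80937
VBI_blend = 0.51 * 1.34364 + 0.49 * 1.80937 = 1.57185
visc_blend = exp(exp(1.57185)) - 0.8 = 122.6

122.6 cSt
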